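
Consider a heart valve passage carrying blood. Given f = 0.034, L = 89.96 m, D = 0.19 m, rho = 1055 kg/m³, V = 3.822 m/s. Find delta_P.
Formula: \Delta P = f \frac{L}{D} \frac{\rho V^2}{2}
delta_P = 0.034·(89.96/0.19)·0.5·1055·3.822²/1000 = 124 kPa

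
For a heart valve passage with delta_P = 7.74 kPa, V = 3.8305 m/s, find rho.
Formula: V = \sqrt{\frac{2 \Delta P}{\rho}}
Substituting knowns: 3.8305 = √(2·(7.74·1000)/rho)
Solving for rho: rho = 2·(7.74·1000)/3.8305² = 1055 kg/m³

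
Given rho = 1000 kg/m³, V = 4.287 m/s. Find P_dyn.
Formula: P_{dyn} = \frac{1}{2} \rho V^2
P_dyn = 0.5·1000·4.287²/1000 = 9.189 kPa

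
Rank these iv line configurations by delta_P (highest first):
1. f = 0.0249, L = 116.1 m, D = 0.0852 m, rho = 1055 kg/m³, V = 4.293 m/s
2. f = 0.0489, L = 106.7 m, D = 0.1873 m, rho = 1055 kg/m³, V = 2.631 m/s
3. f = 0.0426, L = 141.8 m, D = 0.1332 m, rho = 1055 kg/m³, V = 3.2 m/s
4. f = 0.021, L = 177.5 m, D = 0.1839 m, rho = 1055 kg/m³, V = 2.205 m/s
Case 1: delta_P = 329.9 kPa
Case 2: delta_P = 101.7 kPa
Case 3: delta_P = 245 kPa
Case 4: delta_P = 51.98 kPa
Ranking (highest first): 1, 3, 2, 4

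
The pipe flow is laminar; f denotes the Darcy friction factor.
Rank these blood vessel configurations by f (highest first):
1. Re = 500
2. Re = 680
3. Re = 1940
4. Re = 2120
Case 1: f = 0.128
Case 2: f = 0.09412
Case 3: f = 0.03299
Case 4: f = 0.03019
Ranking (highest first): 1, 2, 3, 4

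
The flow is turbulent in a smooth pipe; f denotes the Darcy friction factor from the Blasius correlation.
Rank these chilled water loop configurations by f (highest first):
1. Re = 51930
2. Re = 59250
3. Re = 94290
Case 1: f = 0.02093
Case 2: f = 0.02025
Case 3: f = 0.01803
Ranking (highest first): 1, 2, 3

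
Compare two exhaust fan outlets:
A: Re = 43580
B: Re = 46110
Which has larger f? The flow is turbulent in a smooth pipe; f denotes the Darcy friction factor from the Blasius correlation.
f(A) = 0.02187, f(B) = 0.02156. Answer: A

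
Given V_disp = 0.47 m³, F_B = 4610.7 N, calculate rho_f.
Formula: F_B = \rho_f g V_{disp}
Substituting knowns: 4610.7 = rho_f·9.81·0.47
Solving for rho_f: rho_f = 4610.7/(9.81·0.47) = 1000 kg/m³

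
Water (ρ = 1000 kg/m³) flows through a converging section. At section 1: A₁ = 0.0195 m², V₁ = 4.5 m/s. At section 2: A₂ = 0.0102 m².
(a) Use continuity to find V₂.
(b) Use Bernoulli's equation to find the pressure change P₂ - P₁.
(a) Continuity: A₁V₁=A₂V₂ -> V₂=A₁V₁/A₂=0.0195*4.5/0.0102=8.60 m/s
(b) Bernoulli: P₂-P₁=0.5*rho*(V₁^2-V₂^2)/1000=0.5*1000*(4.5^2-8.60^2)/1000=-26.85 kPa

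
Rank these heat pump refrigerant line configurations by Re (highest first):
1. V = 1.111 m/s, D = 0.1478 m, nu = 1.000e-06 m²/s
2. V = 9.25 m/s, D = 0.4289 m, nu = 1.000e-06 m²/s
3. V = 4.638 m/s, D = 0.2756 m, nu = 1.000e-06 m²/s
Case 1: Re = 164206
Case 2: Re = 3.967e+06
Case 3: Re = 1.278e+06
Ranking (highest first): 2, 3, 1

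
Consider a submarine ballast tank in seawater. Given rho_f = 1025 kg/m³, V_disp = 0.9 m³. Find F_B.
Formula: F_B = \rho_f g V_{disp}
F_B = 1025·9.81·0.9 = 9050 N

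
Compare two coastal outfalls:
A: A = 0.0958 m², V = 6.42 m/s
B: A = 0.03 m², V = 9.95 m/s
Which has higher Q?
Q(A) = 615 L/s, Q(B) = 298.5 L/s. Answer: A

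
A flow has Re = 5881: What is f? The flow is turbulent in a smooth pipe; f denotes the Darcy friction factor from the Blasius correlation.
Formula: f = \frac{0.316}{Re^{0.25}}
f = 0.316/5881^0.25 = 0.03608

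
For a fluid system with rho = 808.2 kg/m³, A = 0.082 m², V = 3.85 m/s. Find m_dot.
Formula: \dot{m} = \rho A V
m_dot = 808.2·0.082·3.85 = 255.1 kg/s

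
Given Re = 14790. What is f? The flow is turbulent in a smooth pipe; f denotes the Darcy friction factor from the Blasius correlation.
Formula: f = \frac{0.316}{Re^{0.25}}
f = 0.316/14790^0.25 = 0.02865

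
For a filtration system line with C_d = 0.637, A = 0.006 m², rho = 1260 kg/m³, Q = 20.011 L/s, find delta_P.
Formula: Q = C_d A \sqrt{\frac{2 \Delta P}{\rho}}
Substituting knowns: 20.011 = 0.637·0.006·√(2·(delta_P·1000)/1260)·1000
Solving for delta_P: delta_P = ((20.011/1000)/(0.637·0.006))²·1260/2/1000 = 17.27 kPa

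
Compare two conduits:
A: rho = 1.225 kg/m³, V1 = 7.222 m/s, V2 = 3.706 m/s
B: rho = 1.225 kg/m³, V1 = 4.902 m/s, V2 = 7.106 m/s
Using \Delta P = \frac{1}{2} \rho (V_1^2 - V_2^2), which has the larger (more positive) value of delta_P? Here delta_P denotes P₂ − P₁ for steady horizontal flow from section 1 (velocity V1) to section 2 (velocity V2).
delta_P(A) = 0.02353 kPa, delta_P(B) = -0.01621 kPa. Answer: A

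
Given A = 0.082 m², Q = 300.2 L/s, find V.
Formula: Q = A V
Substituting knowns: 300.2 = 0.082·V·1000
Solving for V: V = (300.2/1000)/0.082 = 3.661 m/s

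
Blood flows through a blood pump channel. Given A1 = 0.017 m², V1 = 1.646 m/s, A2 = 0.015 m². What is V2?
Formula: V_2 = \frac{A_1 V_1}{A_2}
V2 = 0.017·1.646/0.015 = 1.865 m/s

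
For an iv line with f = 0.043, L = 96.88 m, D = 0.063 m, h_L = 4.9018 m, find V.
Formula: h_L = f \frac{L}{D} \frac{V^2}{2g}
Substituting knowns: 4.9018 = 0.043·(96.88/0.063)·V²/(2·9.81)
Solving for V: V = √(4.9018·2·9.81/(0.043·(96.88/0.063))) = 1.206 m/s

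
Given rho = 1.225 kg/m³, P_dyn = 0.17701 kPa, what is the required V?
Formula: P_{dyn} = \frac{1}{2} \rho V^2
Substituting knowns: 0.17701 = 0.5·1.225·V²/1000
Solving for V: V = √(2·(0.17701·1000)/1.225) = 17 m/s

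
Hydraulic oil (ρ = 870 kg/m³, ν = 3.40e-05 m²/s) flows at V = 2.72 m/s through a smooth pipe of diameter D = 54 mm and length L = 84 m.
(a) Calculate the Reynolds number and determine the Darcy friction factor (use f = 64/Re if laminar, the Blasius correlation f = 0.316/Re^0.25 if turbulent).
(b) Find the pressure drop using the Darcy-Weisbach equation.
(a) Re = V·D/ν = 2.72·0.054/3.40e-05 = 4320 → turbulent (Re > 4000); f = 0.316/Re^0.25 = 0.316/4320^0.25 = 0.038978
(b) Darcy-Weisbach: ΔP = f·(L/D)·½ρV²/1000 = 0.038978·(84/0.054)·½·870·2.72²/1000 = 195.1 kPa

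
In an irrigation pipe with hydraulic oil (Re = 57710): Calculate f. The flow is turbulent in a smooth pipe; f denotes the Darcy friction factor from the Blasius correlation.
Formula: f = \frac{0.316}{Re^{0.25}}
f = 0.316/57710^0.25 = 0.02039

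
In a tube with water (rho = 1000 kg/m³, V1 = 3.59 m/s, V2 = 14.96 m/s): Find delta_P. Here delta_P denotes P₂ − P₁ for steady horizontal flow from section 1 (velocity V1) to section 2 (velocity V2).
Formula: \Delta P = \frac{1}{2} \rho (V_1^2 - V_2^2)
delta_P = 0.5·1000·(3.59² − 14.96²)/1000 = -105.5 kPa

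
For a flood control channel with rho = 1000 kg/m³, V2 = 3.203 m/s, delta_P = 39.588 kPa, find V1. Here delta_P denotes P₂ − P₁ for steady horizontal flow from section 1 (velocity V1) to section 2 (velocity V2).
Formula: \Delta P = \frac{1}{2} \rho (V_1^2 - V_2^2)
Substituting knowns: 39.588 = 0.5·1000·(V1² − 3.203²)/1000
Solving for V1: V1 = √(3.203² + 2·(39.588·1000)/1000) = 9.457 m/s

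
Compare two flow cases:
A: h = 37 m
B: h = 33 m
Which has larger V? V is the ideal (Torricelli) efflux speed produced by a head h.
V(A) = 26.94 m/s, V(B) = 25.45 m/s. Answer: A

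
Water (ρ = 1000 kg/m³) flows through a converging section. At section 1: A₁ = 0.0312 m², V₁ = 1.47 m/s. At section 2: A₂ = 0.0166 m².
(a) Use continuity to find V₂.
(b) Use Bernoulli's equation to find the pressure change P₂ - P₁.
(a) Continuity: A₁V₁=A₂V₂ -> V₂=A₁V₁/A₂=0.0312*1.47/0.0166=2.76 m/s
(b) Bernoulli: P₂-P₁=0.5*rho*(V₁^2-V₂^2)/1000=0.5*1000*(1.47^2-2.76^2)/1000=-2.728 kPa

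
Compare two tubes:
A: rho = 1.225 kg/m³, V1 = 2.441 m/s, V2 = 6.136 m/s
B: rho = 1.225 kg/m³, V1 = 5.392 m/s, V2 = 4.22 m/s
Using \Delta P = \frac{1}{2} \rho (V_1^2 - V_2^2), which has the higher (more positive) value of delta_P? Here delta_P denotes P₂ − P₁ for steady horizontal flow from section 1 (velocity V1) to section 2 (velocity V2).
delta_P(A) = -0.01941 kPa, delta_P(B) = 0.0069 kPa. Answer: B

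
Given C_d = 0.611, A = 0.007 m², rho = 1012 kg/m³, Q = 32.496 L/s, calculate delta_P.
Formula: Q = C_d A \sqrt{\frac{2 \Delta P}{\rho}}
Substituting knowns: 32.496 = 0.611·0.007·√(2·(delta_P·1000)/1012)·1000
Solving for delta_P: delta_P = ((32.496/1000)/(0.611·0.007))²·1012/2/1000 = 29.21 kPa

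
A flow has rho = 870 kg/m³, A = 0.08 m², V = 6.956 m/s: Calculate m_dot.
Formula: \dot{m} = \rho A V
m_dot = 870·0.08·6.956 = 484.1 kg/s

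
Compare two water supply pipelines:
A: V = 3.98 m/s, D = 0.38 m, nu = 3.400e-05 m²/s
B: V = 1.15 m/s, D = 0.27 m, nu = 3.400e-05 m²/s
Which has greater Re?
Re(A) = 44482, Re(B) = 9132. Answer: A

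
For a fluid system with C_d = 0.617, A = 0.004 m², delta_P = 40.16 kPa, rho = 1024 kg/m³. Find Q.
Formula: Q = C_d A \sqrt{\frac{2 \Delta P}{\rho}}
Q = 0.617·0.004·√(2·(40.16·1000)/1024)·1000 = 21.86 L/s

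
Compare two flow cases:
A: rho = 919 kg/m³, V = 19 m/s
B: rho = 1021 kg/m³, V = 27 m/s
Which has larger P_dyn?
P_dyn(A) = 165.9 kPa, P_dyn(B) = 372.2 kPa. Answer: B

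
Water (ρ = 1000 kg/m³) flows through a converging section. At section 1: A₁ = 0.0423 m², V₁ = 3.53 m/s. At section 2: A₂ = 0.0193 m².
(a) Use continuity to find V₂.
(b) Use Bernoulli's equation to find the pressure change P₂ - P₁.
(a) Continuity: A₁V₁=A₂V₂ -> V₂=A₁V₁/A₂=0.0423*3.53/0.0193=7.74 m/s
(b) Bernoulli: P₂-P₁=0.5*rho*(V₁^2-V₂^2)/1000=0.5*1000*(3.53^2-7.74^2)/1000=-23.72 kPa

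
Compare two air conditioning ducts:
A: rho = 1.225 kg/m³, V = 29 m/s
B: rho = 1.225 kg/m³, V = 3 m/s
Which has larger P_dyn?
P_dyn(A) = 0.5151 kPa, P_dyn(B) = 0.005513 kPa. Answer: A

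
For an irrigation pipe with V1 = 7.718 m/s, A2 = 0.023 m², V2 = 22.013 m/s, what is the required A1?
Formula: V_2 = \frac{A_1 V_1}{A_2}
Substituting knowns: 22.013 = A1·7.718/0.023
Solving for A1: A1 = 22.013·0.023/7.718 = 0.0656 m²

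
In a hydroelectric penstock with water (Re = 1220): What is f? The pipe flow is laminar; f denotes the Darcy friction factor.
Formula: f = \frac{64}{Re}
f = 64/1220 = 0.05246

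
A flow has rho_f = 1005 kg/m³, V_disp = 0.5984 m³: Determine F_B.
Formula: F_B = \rho_f g V_{disp}
F_B = 1005·9.81·0.5984 = 5900 N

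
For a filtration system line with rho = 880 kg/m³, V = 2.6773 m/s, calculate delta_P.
Formula: V = \sqrt{\frac{2 \Delta P}{\rho}}
Substituting knowns: 2.6773 = √(2·(delta_P·1000)/880)
Solving for delta_P: delta_P = 2.6773²·880/2/1000 = 3.154 kPa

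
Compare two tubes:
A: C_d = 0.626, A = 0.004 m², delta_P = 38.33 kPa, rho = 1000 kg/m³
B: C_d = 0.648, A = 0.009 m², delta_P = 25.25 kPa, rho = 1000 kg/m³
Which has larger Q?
Q(A) = 21.92 L/s, Q(B) = 41.44 L/s. Answer: B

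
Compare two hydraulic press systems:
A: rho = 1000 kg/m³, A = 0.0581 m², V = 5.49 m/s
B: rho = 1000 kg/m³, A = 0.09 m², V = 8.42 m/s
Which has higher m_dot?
m_dot(A) = 319 kg/s, m_dot(B) = 757.8 kg/s. Answer: B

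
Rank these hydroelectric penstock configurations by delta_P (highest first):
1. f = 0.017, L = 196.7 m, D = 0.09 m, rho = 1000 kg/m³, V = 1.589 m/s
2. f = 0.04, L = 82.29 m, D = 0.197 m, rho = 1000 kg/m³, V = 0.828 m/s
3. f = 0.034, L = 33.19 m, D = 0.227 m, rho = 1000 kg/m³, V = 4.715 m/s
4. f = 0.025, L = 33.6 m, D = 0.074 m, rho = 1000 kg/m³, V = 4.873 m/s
Case 1: delta_P = 46.91 kPa
Case 2: delta_P = 5.728 kPa
Case 3: delta_P = 55.26 kPa
Case 4: delta_P = 134.8 kPa
Ranking (highest first): 4, 3, 1, 2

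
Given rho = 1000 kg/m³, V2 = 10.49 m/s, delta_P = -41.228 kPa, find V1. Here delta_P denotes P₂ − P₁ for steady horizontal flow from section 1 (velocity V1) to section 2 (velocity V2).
Formula: \Delta P = \frac{1}{2} \rho (V_1^2 - V_2^2)
Substituting knowns: -41.228 = 0.5·1000·(V1² − 10.49²)/1000
Solving for V1: V1 = √(10.49² + 2·(-41.228·1000)/1000) = 5.252 m/s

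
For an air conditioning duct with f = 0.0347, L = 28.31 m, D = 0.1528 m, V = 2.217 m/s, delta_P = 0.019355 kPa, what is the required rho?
Formula: \Delta P = f \frac{L}{D} \frac{\rho V^2}{2}
Substituting knowns: 0.019355 = 0.0347·(28.31/0.1528)·0.5·rho·2.217²/1000
Solving for rho: rho = (0.019355·1000)/(0.0347·(28.31/0.1528)·0.5·2.217²) = 1.225 kg/m³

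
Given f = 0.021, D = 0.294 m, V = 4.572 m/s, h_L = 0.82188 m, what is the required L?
Formula: h_L = f \frac{L}{D} \frac{V^2}{2g}
Substituting knowns: 0.82188 = 0.021·(L/0.294)·4.572²/(2·9.81)
Solving for L: L = 0.82188·2·9.81·0.294/(0.021·4.572²) = 10.8 m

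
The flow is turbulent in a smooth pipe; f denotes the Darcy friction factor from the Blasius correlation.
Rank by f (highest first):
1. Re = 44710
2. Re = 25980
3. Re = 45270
Case 1: f = 0.02173
Case 2: f = 0.02489
Case 3: f = 0.02166
Ranking (highest first): 2, 1, 3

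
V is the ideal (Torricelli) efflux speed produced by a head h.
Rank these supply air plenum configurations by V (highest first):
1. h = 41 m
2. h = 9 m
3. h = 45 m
Case 1: V = 28.36 m/s
Case 2: V = 13.29 m/s
Case 3: V = 29.71 m/s
Ranking (highest first): 3, 1, 2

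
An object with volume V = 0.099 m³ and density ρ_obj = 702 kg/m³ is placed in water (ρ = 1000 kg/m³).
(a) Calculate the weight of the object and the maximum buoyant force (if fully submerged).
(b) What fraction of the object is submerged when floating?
(a) W=rho_obj*g*V=702*9.81*0.099=681.8 N; F_B(max)=rho*g*V=1000*9.81*0.099=971.2 N
(b) Floating fraction=rho_obj/rho=702/1000=0.702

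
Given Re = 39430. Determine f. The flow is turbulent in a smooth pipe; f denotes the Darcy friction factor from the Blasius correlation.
Formula: f = \frac{0.316}{Re^{0.25}}
f = 0.316/39430^0.25 = 0.02242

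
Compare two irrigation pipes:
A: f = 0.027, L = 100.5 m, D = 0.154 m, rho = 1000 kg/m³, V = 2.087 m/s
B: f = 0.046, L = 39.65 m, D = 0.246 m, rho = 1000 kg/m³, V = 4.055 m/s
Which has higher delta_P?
delta_P(A) = 38.37 kPa, delta_P(B) = 60.96 kPa. Answer: B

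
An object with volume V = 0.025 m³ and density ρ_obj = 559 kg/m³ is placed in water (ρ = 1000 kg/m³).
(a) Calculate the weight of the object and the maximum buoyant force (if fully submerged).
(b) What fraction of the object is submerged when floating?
(a) W=rho_obj*g*V=559*9.81*0.025=137.1 N; F_B(max)=rho*g*V=1000*9.81*0.025=245.2 N
(b) Floating fraction=rho_obj/rho=559/1000=0.559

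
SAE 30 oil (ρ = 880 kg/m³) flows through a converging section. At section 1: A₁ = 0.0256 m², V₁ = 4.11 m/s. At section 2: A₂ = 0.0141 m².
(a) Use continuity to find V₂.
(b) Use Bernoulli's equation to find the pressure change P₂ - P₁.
(a) Continuity: A₁V₁=A₂V₂ -> V₂=A₁V₁/A₂=0.0256*4.11/0.0141=7.46 m/s
(b) Bernoulli: P₂-P₁=0.5*rho*(V₁^2-V₂^2)/1000=0.5*880*(4.11^2-7.46^2)/1000=-17.05 kPa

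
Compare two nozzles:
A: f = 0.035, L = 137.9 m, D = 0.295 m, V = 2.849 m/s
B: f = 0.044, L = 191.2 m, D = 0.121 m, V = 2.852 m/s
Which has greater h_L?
h_L(A) = 6.769 m, h_L(B) = 28.82 m. Answer: B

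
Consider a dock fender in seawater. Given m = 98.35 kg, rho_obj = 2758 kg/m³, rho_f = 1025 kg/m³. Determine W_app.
Formula: W_{app} = mg\left(1 - \frac{\rho_f}{\rho_{obj}}\right)
W_app = 98.35·9.81·(1 − 1025/2758) = 606.2 N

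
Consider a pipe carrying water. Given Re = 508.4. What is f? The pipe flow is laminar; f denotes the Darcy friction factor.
Formula: f = \frac{64}{Re}
f = 64/508.4 = 0.1259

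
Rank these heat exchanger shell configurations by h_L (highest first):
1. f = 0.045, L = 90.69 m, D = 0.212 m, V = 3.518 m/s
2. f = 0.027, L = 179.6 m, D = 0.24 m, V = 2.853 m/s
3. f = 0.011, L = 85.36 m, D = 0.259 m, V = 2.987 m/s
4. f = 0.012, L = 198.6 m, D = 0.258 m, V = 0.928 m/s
Case 1: h_L = 12.14 m
Case 2: h_L = 8.382 m
Case 3: h_L = 1.649 m
Case 4: h_L = 0.4055 m
Ranking (highest first): 1, 2, 3, 4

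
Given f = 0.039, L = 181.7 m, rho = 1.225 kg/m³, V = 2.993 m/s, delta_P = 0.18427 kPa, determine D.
Formula: \Delta P = f \frac{L}{D} \frac{\rho V^2}{2}
Substituting knowns: 0.18427 = 0.039·(181.7/D)·0.5·1.225·2.993²/1000
Solving for D: D = 0.039·181.7·0.5·1.225·2.993²/(0.18427·1000) = 0.211 m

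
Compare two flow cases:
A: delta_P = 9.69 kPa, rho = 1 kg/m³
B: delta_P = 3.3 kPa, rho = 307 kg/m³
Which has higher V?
V(A) = 139.2 m/s, V(B) = 4.637 m/s. Answer: A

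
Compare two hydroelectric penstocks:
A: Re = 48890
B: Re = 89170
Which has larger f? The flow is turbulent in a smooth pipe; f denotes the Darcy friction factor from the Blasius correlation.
f(A) = 0.02125, f(B) = 0.01829. Answer: A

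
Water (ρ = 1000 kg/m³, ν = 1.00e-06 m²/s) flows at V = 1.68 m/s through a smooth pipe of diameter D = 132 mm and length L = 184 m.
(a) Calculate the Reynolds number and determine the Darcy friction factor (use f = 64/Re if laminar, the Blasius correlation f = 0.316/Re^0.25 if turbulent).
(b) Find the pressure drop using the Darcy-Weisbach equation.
(a) Re = V·D/ν = 1.68·0.132/1.00e-06 = 221760 → turbulent (Re > 4000); f = 0.316/Re^0.25 = 0.316/221760^0.25 = 0.014562 (Blasius is strictly valid for Re ≲ 1e5; used here as the smooth-pipe estimate the problem specifies)
(b) Darcy-Weisbach: ΔP = f·(L/D)·½ρV²/1000 = 0.014562·(184/0.132)·½·1000·1.68²/1000 = 28.65 kPa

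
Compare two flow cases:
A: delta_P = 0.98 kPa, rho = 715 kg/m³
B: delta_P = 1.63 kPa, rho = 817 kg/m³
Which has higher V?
V(A) = 1.656 m/s, V(B) = 1.998 m/s. Answer: B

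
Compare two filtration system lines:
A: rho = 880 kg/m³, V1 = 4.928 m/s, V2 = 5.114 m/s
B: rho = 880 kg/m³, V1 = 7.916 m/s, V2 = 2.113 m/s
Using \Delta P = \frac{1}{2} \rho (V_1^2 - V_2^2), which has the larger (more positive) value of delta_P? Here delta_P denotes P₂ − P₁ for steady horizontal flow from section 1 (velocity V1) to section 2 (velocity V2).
delta_P(A) = -0.8218 kPa, delta_P(B) = 25.61 kPa. Answer: B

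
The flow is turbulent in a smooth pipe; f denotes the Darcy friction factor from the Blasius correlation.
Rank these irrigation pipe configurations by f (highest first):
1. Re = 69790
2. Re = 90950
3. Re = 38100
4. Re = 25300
Case 1: f = 0.01944
Case 2: f = 0.0182
Case 3: f = 0.02262
Case 4: f = 0.02506
Ranking (highest first): 4, 3, 1, 2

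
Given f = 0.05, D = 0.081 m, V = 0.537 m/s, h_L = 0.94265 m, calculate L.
Formula: h_L = f \frac{L}{D} \frac{V^2}{2g}
Substituting knowns: 0.94265 = 0.05·(L/0.081)·0.537²/(2·9.81)
Solving for L: L = 0.94265·2·9.81·0.081/(0.05·0.537²) = 103.9 m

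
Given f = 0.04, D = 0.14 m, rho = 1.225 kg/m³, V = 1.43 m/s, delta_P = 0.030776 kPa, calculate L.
Formula: \Delta P = f \frac{L}{D} \frac{\rho V^2}{2}
Substituting knowns: 0.030776 = 0.04·(L/0.14)·0.5·1.225·1.43²/1000
Solving for L: L = (0.030776·1000)·0.14/(0.04·0.5·1.225·1.43²) = 86 m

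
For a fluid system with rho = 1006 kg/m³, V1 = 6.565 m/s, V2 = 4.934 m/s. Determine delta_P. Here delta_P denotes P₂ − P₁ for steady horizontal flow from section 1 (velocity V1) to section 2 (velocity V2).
Formula: \Delta P = \frac{1}{2} \rho (V_1^2 - V_2^2)
delta_P = 0.5·1006·(6.565² − 4.934²)/1000 = 9.434 kPa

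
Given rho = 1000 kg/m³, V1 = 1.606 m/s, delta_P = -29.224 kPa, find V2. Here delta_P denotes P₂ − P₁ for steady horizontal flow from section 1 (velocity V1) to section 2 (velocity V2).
Formula: \Delta P = \frac{1}{2} \rho (V_1^2 - V_2^2)
Substituting knowns: -29.224 = 0.5·1000·(1.606² − V2²)/1000
Solving for V2: V2 = √(1.606² − 2·(-29.224·1000)/1000) = 7.812 m/s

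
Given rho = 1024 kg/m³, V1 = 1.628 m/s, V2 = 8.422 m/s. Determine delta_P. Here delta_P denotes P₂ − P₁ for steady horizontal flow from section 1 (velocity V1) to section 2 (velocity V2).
Formula: \Delta P = \frac{1}{2} \rho (V_1^2 - V_2^2)
delta_P = 0.5·1024·(1.628² − 8.422²)/1000 = -34.96 kPa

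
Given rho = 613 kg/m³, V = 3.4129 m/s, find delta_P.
Formula: V = \sqrt{\frac{2 \Delta P}{\rho}}
Substituting knowns: 3.4129 = √(2·(delta_P·1000)/613)
Solving for delta_P: delta_P = 3.4129²·613/2/1000 = 3.57 kPa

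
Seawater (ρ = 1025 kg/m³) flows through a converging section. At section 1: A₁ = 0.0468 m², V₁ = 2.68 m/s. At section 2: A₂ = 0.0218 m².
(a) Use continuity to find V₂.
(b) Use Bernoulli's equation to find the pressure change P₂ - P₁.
(a) Continuity: A₁V₁=A₂V₂ -> V₂=A₁V₁/A₂=0.0468*2.68/0.0218=5.75 m/s
(b) Bernoulli: P₂-P₁=0.5*rho*(V₁^2-V₂^2)/1000=0.5*1025*(2.68^2-5.75^2)/1000=-13.26 kPa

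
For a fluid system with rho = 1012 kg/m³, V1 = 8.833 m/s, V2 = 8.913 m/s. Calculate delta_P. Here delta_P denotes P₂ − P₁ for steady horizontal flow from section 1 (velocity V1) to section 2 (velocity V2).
Formula: \Delta P = \frac{1}{2} \rho (V_1^2 - V_2^2)
delta_P = 0.5·1012·(8.833² − 8.913²)/1000 = -0.7184 kPa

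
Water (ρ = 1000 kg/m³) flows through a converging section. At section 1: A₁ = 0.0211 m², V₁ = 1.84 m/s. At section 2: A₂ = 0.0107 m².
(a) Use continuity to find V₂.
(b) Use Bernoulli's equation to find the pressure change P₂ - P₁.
(a) Continuity: A₁V₁=A₂V₂ -> V₂=A₁V₁/A₂=0.0211*1.84/0.0107=3.63 m/s
(b) Bernoulli: P₂-P₁=0.5*rho*(V₁^2-V₂^2)/1000=0.5*1000*(1.84^2-3.63^2)/1000=-4.896 kPa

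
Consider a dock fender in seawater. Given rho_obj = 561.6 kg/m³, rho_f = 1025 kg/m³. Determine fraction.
Formula: f_{sub} = \frac{\rho_{obj}}{\rho_f}
fraction = 561.6/1025 = 0.5479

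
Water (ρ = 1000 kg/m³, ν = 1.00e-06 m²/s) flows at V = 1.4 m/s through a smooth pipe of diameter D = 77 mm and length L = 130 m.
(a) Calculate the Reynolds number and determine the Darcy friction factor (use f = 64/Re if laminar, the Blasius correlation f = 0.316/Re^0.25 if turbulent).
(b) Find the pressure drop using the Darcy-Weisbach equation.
(a) Re = V·D/ν = 1.4·0.077/1.00e-06 = 107800 → turbulent (Re > 4000); f = 0.316/Re^0.25 = 0.316/107800^0.25 = 0.017439 (Blasius is strictly valid for Re ≲ 1e5; used here as the smooth-pipe estimate the problem specifies)
(b) Darcy-Weisbach: ΔP = f·(L/D)·½ρV²/1000 = 0.017439·(130/0.077)·½·1000·1.4²/1000 = 28.85 kPa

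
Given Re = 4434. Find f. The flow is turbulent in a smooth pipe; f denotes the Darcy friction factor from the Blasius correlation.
Formula: f = \frac{0.316}{Re^{0.25}}
f = 0.316/4434^0.25 = 0.03872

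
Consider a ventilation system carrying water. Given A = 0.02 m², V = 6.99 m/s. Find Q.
Formula: Q = A V
Q = 0.02·6.99·1000 = 139.8 L/s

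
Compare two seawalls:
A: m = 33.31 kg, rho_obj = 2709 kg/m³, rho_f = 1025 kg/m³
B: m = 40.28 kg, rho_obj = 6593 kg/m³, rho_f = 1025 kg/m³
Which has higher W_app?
W_app(A) = 203.1 N, W_app(B) = 333.7 N. Answer: B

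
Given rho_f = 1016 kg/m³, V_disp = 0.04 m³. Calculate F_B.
Formula: F_B = \rho_f g V_{disp}
F_B = 1016·9.81·0.04 = 398.7 N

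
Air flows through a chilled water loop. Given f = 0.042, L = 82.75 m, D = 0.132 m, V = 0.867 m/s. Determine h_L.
Formula: h_L = f \frac{L}{D} \frac{V^2}{2g}
h_L = 0.042·(82.75/0.132)·0.867²/(2·9.81) = 1.009 m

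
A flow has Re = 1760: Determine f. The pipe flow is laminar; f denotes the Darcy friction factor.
Formula: f = \frac{64}{Re}
f = 64/1760 = 0.03636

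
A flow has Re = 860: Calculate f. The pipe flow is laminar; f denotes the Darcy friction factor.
Formula: f = \frac{64}{Re}
f = 64/860 = 0.07442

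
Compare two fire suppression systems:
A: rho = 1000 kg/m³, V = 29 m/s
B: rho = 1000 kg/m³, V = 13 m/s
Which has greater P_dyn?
P_dyn(A) = 420.5 kPa, P_dyn(B) = 84.5 kPa. Answer: A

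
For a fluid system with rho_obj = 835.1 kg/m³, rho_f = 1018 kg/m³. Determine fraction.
Formula: f_{sub} = \frac{\rho_{obj}}{\rho_f}
fraction = 835.1/1018 = 0.8203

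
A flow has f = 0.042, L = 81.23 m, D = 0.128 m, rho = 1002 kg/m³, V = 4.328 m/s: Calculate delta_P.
Formula: \Delta P = f \frac{L}{D} \frac{\rho V^2}{2}
delta_P = 0.042·(81.23/0.128)·0.5·1002·4.328²/1000 = 250.1 kPa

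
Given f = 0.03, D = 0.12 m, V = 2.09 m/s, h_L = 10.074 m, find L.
Formula: h_L = f \frac{L}{D} \frac{V^2}{2g}
Substituting knowns: 10.074 = 0.03·(L/0.12)·2.09²/(2·9.81)
Solving for L: L = 10.074·2·9.81·0.12/(0.03·2.09²) = 181 m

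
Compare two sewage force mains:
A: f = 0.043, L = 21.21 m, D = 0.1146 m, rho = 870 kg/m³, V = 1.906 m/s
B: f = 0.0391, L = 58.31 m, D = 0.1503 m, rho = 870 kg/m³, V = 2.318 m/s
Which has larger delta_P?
delta_P(A) = 12.58 kPa, delta_P(B) = 35.45 kPa. Answer: B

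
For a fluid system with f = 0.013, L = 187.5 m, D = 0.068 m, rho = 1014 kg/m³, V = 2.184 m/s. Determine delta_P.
Formula: \Delta P = f \frac{L}{D} \frac{\rho V^2}{2}
delta_P = 0.013·(187.5/0.068)·0.5·1014·2.184²/1000 = 86.69 kPa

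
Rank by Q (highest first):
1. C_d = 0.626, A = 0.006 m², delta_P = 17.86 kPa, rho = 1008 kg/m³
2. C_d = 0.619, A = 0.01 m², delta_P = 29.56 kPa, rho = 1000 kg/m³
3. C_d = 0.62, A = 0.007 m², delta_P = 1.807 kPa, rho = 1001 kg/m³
Case 1: Q = 22.36 L/s
Case 2: Q = 47.59 L/s
Case 3: Q = 8.246 L/s
Ranking (highest first): 2, 1, 3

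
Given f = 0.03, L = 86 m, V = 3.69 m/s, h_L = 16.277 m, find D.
Formula: h_L = f \frac{L}{D} \frac{V^2}{2g}
Substituting knowns: 16.277 = 0.03·(86/D)·3.69²/(2·9.81)
Solving for D: D = 0.03·86·3.69²/(2·9.81·16.277) = 0.11 m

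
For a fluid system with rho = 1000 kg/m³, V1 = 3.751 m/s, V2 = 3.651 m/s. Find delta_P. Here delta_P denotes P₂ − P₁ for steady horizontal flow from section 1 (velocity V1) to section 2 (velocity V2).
Formula: \Delta P = \frac{1}{2} \rho (V_1^2 - V_2^2)
delta_P = 0.5·1000·(3.751² − 3.651²)/1000 = 0.3701 kPa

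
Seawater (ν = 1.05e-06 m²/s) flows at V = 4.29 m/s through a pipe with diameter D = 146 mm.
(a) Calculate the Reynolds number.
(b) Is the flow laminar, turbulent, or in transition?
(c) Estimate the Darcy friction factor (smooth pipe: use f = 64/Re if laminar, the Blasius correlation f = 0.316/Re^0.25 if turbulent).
(a) Re = V·D/ν = 4.29·0.146/1.05e-06 = 596510
(b) Flow regime: turbulent (Re > 4000)
(c) Friction factor: f = 0.316/Re^0.25 = 0.316/596510^0.25 = 0.01137 (Blasius is strictly valid for Re ≲ 1e5; used here as the smooth-pipe estimate the problem specifies)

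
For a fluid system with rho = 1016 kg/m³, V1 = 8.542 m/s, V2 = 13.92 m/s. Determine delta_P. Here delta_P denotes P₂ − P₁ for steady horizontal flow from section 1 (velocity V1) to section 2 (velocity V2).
Formula: \Delta P = \frac{1}{2} \rho (V_1^2 - V_2^2)
delta_P = 0.5·1016·(8.542² − 13.92²)/1000 = -61.37 kPa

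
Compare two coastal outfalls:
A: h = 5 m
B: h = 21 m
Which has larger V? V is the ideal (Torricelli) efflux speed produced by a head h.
V(A) = 9.905 m/s, V(B) = 20.3 m/s. Answer: B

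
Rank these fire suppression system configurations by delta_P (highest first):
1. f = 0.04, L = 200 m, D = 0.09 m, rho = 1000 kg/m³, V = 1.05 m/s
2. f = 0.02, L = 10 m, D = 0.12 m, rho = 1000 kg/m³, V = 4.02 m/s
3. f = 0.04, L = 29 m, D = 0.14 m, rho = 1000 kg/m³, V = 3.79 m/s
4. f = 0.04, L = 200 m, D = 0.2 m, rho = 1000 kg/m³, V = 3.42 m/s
Case 1: delta_P = 49 kPa
Case 2: delta_P = 13.47 kPa
Case 3: delta_P = 59.51 kPa
Case 4: delta_P = 233.9 kPa
Ranking (highest first): 4, 3, 1, 2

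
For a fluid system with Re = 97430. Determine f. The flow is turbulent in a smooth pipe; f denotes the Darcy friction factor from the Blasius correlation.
Formula: f = \frac{0.316}{Re^{0.25}}
f = 0.316/97430^0.25 = 0.01789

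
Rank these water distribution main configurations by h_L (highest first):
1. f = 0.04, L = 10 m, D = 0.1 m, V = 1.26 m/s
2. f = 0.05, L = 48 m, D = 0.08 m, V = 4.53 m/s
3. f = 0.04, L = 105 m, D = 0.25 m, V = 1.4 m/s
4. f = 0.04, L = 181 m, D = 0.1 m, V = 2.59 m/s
Case 1: h_L = 0.3237 m
Case 2: h_L = 31.38 m
Case 3: h_L = 1.678 m
Case 4: h_L = 24.75 m
Ranking (highest first): 2, 4, 3, 1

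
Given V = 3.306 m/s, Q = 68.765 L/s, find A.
Formula: Q = A V
Substituting knowns: 68.765 = A·3.306·1000
Solving for A: A = (68.765/1000)/3.306 = 0.0208 m²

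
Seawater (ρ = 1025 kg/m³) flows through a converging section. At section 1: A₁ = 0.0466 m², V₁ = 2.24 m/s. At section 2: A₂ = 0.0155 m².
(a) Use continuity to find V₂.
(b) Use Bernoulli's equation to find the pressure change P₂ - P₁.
(a) Continuity: A₁V₁=A₂V₂ -> V₂=A₁V₁/A₂=0.0466*2.24/0.0155=6.73 m/s
(b) Bernoulli: P₂-P₁=0.5*rho*(V₁^2-V₂^2)/1000=0.5*1025*(2.24^2-6.73^2)/1000=-20.64 kPa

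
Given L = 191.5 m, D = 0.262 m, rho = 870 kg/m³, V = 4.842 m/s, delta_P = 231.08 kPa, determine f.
Formula: \Delta P = f \frac{L}{D} \frac{\rho V^2}{2}
Substituting knowns: 231.08 = f·(191.5/0.262)·0.5·870·4.842²/1000
Solving for f: f = (231.08·1000)/((191.5/0.262)·0.5·870·4.842²) = 0.031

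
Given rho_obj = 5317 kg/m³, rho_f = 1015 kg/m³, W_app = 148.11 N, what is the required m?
Formula: W_{app} = mg\left(1 - \frac{\rho_f}{\rho_{obj}}\right)
Substituting knowns: 148.11 = m·9.81·(1 − 1015/5317)
Solving for m: m = 148.11/(9.81·(1 − 1015/5317)) = 18.66 kg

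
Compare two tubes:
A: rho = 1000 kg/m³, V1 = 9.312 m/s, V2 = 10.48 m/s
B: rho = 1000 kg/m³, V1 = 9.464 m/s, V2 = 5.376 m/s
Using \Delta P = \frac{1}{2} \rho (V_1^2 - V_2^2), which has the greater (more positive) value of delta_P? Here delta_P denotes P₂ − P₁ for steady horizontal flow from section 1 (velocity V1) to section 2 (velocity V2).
delta_P(A) = -11.56 kPa, delta_P(B) = 30.33 kPa. Answer: B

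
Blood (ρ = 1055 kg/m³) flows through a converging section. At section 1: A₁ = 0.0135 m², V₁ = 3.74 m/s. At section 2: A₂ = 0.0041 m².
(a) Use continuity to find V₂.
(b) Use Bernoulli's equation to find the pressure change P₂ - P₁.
(a) Continuity: A₁V₁=A₂V₂ -> V₂=A₁V₁/A₂=0.0135*3.74/0.0041=12.31 m/s
(b) Bernoulli: P₂-P₁=0.5*rho*(V₁^2-V₂^2)/1000=0.5*1055*(3.74^2-12.31^2)/1000=-72.56 kPa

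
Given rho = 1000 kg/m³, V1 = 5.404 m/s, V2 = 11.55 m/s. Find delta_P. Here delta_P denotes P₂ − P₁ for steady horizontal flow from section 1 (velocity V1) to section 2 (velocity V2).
Formula: \Delta P = \frac{1}{2} \rho (V_1^2 - V_2^2)
delta_P = 0.5·1000·(5.404² − 11.55²)/1000 = -52.1 kPa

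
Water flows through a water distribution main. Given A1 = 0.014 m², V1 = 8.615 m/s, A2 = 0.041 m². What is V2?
Formula: V_2 = \frac{A_1 V_1}{A_2}
V2 = 0.014·8.615/0.041 = 2.942 m/s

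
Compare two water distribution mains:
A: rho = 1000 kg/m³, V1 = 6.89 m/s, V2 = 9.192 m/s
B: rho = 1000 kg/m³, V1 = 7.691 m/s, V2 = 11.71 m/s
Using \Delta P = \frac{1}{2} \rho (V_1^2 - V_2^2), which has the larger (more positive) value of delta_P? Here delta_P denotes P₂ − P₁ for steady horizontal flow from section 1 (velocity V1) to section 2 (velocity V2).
delta_P(A) = -18.51 kPa, delta_P(B) = -38.99 kPa. Answer: A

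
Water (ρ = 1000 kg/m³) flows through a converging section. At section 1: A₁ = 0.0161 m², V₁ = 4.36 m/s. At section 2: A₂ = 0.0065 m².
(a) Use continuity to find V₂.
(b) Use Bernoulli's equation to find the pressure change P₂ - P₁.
(a) Continuity: A₁V₁=A₂V₂ -> V₂=A₁V₁/A₂=0.0161*4.36/0.0065=10.80 m/s
(b) Bernoulli: P₂-P₁=0.5*rho*(V₁^2-V₂^2)/1000=0.5*1000*(4.36^2-10.80^2)/1000=-48.82 kPa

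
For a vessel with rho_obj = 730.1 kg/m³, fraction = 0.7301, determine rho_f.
Formula: f_{sub} = \frac{\rho_{obj}}{\rho_f}
Substituting knowns: 0.7301 = 730.1/rho_f
Solving for rho_f: rho_f = 730.1/0.7301 = 1000 kg/m³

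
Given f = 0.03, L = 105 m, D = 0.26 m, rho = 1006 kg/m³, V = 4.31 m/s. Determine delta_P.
Formula: \Delta P = f \frac{L}{D} \frac{\rho V^2}{2}
delta_P = 0.03·(105/0.26)·0.5·1006·4.31²/1000 = 113.2 kPa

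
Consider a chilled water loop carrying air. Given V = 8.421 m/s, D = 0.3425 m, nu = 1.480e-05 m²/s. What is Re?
Formula: Re = \frac{V D}{\nu}
Re = 8.421·0.3425/1.480e-05 = 194878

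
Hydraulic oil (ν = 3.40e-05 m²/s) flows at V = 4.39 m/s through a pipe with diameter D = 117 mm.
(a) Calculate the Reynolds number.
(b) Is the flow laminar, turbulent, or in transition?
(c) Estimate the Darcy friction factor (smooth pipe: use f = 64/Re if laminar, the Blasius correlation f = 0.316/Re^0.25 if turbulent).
(a) Re = V·D/ν = 4.39·0.117/3.40e-05 = 15107
(b) Flow regime: turbulent (Re > 4000)
(c) Friction factor: f = 0.316/Re^0.25 = 0.316/15107^0.25 = 0.0285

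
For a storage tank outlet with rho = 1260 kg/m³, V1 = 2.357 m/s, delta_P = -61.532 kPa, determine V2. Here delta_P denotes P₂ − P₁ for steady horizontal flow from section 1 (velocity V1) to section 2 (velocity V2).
Formula: \Delta P = \frac{1}{2} \rho (V_1^2 - V_2^2)
Substituting knowns: -61.532 = 0.5·1260·(2.357² − V2²)/1000
Solving for V2: V2 = √(2.357² − 2·(-61.532·1000)/1260) = 10.16 m/s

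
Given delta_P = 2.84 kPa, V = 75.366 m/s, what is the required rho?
Formula: V = \sqrt{\frac{2 \Delta P}{\rho}}
Substituting knowns: 75.366 = √(2·(2.84·1000)/rho)
Solving for rho: rho = 2·(2.84·1000)/75.366² = 1 kg/m³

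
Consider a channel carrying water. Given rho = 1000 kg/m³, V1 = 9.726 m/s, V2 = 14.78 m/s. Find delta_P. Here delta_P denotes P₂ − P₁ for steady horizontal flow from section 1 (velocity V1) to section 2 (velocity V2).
Formula: \Delta P = \frac{1}{2} \rho (V_1^2 - V_2^2)
delta_P = 0.5·1000·(9.726² − 14.78²)/1000 = -61.93 kPa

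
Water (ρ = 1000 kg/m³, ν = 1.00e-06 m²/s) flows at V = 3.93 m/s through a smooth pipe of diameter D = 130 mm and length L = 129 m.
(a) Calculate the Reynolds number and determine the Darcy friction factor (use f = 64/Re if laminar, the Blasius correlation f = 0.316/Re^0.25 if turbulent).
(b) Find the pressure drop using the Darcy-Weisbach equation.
(a) Re = V·D/ν = 3.93·0.13/1.00e-06 = 510900 → turbulent (Re > 4000); f = 0.316/Re^0.25 = 0.316/510900^0.25 = 0.01182 (Blasius is strictly valid for Re ≲ 1e5; used here as the smooth-pipe estimate the problem specifies)
(b) Darcy-Weisbach: ΔP = f·(L/D)·½ρV²/1000 = 0.01182·(129/0.130)·½·1000·3.93²/1000 = 90.58 kPa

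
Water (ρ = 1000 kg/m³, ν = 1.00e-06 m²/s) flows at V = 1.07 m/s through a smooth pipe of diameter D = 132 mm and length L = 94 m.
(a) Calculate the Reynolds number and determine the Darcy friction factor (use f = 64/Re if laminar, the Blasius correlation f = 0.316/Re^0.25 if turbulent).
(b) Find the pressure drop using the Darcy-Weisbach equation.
(a) Re = V·D/ν = 1.07·0.132/1.00e-06 = 141240 → turbulent (Re > 4000); f = 0.316/Re^0.25 = 0.316/141240^0.25 = 0.0163 (Blasius is strictly valid for Re ≲ 1e5; used here as the smooth-pipe estimate the problem specifies)
(b) Darcy-Weisbach: ΔP = f·(L/D)·½ρV²/1000 = 0.0163·(94/0.132)·½·1000·1.07²/1000 = 6.645 kPa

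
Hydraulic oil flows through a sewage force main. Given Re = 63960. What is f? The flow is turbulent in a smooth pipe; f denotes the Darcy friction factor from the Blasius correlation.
Formula: f = \frac{0.316}{Re^{0.25}}
f = 0.316/63960^0.25 = 0.01987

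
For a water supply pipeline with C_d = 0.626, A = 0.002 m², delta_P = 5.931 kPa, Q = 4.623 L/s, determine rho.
Formula: Q = C_d A \sqrt{\frac{2 \Delta P}{\rho}}
Substituting knowns: 4.623 = 0.626·0.002·√(2·(5.931·1000)/rho)·1000
Solving for rho: rho = 2·(5.931·1000)/((4.623/1000)/(0.626·0.002))² = 870 kg/m³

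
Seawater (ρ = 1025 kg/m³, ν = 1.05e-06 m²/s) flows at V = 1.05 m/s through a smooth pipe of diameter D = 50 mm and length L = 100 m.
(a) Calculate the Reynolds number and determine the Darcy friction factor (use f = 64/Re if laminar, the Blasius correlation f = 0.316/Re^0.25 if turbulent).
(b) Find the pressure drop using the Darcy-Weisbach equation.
(a) Re = V·D/ν = 1.05·0.05/1.05e-06 = 50000 → turbulent (Re > 4000); f = 0.316/Re^0.25 = 0.316/50000^0.25 = 0.021132
(b) Darcy-Weisbach: ΔP = f·(L/D)·½ρV²/1000 = 0.021132·(100/0.050)·½·1025·1.05²/1000 = 23.88 kPa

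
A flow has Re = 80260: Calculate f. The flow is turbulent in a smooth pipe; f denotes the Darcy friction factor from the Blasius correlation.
Formula: f = \frac{0.316}{Re^{0.25}}
f = 0.316/80260^0.25 = 0.01877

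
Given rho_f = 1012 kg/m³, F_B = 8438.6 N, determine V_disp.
Formula: F_B = \rho_f g V_{disp}
Substituting knowns: 8438.6 = 1012·9.81·V_disp
Solving for V_disp: V_disp = 8438.6/(1012·9.81) = 0.85 m³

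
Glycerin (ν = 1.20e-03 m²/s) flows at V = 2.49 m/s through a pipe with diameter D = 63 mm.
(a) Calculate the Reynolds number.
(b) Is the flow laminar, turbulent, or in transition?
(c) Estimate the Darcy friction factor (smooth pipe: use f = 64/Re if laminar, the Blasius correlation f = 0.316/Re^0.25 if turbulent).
(a) Re = V·D/ν = 2.49·0.063/1.20e-03 = 130.73
(b) Flow regime: laminar (Re < 2300)
(c) Friction factor: f = 64/Re = 64/130.73 = 0.4896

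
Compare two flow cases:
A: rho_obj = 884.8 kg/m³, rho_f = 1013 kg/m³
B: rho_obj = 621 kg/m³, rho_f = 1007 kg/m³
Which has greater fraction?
fraction(A) = 0.8734, fraction(B) = 0.6167. Answer: A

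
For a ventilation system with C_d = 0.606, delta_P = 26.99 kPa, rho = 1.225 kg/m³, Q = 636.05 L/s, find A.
Formula: Q = C_d A \sqrt{\frac{2 \Delta P}{\rho}}
Substituting knowns: 636.05 = 0.606·A·√(2·(26.99·1000)/1.225)·1000
Solving for A: A = (636.05/1000)/(0.606·√(2·(26.99·1000)/1.225)) = 0.005 m²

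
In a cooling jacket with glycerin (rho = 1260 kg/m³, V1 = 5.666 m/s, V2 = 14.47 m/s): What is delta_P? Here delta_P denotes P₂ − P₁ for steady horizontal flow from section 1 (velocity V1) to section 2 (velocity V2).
Formula: \Delta P = \frac{1}{2} \rho (V_1^2 - V_2^2)
delta_P = 0.5·1260·(5.666² − 14.47²)/1000 = -111.7 kPa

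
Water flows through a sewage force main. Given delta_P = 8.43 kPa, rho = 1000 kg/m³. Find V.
Formula: V = \sqrt{\frac{2 \Delta P}{\rho}}
V = √(2·(8.43·1000)/1000) = 4.106 m/s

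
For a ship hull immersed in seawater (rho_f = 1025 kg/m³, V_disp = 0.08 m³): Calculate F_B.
Formula: F_B = \rho_f g V_{disp}
F_B = 1025·9.81·0.08 = 804.4 N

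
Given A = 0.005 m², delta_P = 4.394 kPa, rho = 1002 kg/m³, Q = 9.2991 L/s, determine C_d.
Formula: Q = C_d A \sqrt{\frac{2 \Delta P}{\rho}}
Substituting knowns: 9.2991 = C_d·0.005·√(2·(4.394·1000)/1002)·1000
Solving for C_d: C_d = (9.2991/1000)/(0.005·√(2·(4.394·1000)/1002)) = 0.628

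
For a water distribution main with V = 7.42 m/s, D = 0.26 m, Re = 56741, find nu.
Formula: Re = \frac{V D}{\nu}
Substituting knowns: 56741 = 7.42·0.26/nu
Solving for nu: nu = 7.42·0.26/56741 = 3.400e-05 m²/s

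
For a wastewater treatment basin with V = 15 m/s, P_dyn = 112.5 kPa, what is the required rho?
Formula: P_{dyn} = \frac{1}{2} \rho V^2
Substituting knowns: 112.5 = 0.5·rho·15²/1000
Solving for rho: rho = 2·(112.5·1000)/15² = 1000 kg/m³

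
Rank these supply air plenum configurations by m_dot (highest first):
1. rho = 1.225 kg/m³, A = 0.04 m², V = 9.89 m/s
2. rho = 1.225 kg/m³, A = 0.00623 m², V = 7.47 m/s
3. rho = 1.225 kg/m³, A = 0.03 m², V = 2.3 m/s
Case 1: m_dot = 0.4846 kg/s
Case 2: m_dot = 0.05701 kg/s
Case 3: m_dot = 0.08452 kg/s
Ranking (highest first): 1, 3, 2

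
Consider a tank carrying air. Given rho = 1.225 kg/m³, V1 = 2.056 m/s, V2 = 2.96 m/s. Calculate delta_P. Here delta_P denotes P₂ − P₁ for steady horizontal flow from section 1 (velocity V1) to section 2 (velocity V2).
Formula: \Delta P = \frac{1}{2} \rho (V_1^2 - V_2^2)
delta_P = 0.5·1.225·(2.056² − 2.96²)/1000 = -0.002777 kPa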